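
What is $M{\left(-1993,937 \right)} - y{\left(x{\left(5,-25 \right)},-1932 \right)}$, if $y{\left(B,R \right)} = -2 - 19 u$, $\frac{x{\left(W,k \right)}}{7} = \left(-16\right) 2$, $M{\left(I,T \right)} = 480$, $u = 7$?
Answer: $615$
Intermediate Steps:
$x{\left(W,k \right)} = -224$ ($x{\left(W,k \right)} = 7 \left(\left(-16\right) 2\right) = 7 \left(-32\right) = -224$)
$y{\left(B,R \right)} = -135$ ($y{\left(B,R \right)} = -2 - 133 = -135$)
$M{\left(-1993,937 \right)} - y{\left(x{\left(5,-25 \right)},-1932 \right)} = 480 - -135 = 480 + 135 = 615$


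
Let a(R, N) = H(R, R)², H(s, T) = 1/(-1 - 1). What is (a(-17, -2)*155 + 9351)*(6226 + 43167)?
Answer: 1855151687/4 ≈ 4.6379e+8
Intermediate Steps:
H(s, T) = -½ (H(s, T) = 1/(-2) = -½)
a(R, N) = ¼ (a(R, N) = (-½)² = ¼)
(a(-17, -2)*155 + 9351)*(6226 + 43167) = ((¼)*155 + 9351)*(6226 + 43167) = (155/4 + 9351)*49393 = (37559/4)*49393 = 1855151687/4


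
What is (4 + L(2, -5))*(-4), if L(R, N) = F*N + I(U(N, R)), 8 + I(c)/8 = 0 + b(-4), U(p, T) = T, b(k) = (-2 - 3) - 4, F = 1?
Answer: 548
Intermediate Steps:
b(k) = -9 (b(k) = -5 - 4 = -9)
I(c) = -136 (I(c) = -64 + 8*(0 - 9) = -64 + 8*(-9) = -64 - 72 = -136)
L(R, N) = -136 + N (L(R, N) = 1*N - 136 = N - 136 = -136 + N)
(4 + L(2, -5))*(-4) = (4 + (-136 - 5))*(-4) = (4 - 141)*(-4) = -137*(-4) = 548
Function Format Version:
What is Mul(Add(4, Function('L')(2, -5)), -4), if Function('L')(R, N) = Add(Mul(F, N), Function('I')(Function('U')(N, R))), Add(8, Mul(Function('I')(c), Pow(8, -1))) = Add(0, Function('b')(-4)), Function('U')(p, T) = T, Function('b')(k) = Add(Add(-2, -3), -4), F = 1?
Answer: 548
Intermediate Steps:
Function('b')(k) = -9 (Function('b')(k) = Add(-5, -4) = -9)
Function('I')(c) = -136 (Function('I')(c) = Add(-64, Mul(8, Add(0, -9))) = Add(-64, Mul(8, -9)) = Add(-64, -72) = -136)
Function('L')(R, N) = Add(-136, N) (Function('L')(R, N) = Add(Mul(1, N), -136) = Add(N, -136) = Add(-136, N))
Mul(Add(4, Function('L')(2, -5)), -4) = Mul(Add(4, Add(-136, -5)), -4) = Mul(Add(4, -141), -4) = Mul(-137, -4) = 548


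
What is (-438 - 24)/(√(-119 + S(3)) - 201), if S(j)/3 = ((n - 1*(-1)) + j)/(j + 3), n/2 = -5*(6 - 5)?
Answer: 13266/5789 + 66*I*√122/5789 ≈ 2.2916 + 0.12593*I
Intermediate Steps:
n = -10 (n = 2*(-5*(6 - 5)) = 2*(-5*1) = 2*(-5) = -10)
S(j) = 3*(-9 + j)/(3 + j) (S(j) = 3*(((-10 - 1*(-1)) + j)/(j + 3)) = 3*(((-10 + 1) + j)/(3 + j)) = 3*((-9 + j)/(3 + j)) = 3*(-9 + j)/(3 + j))
(-438 - 24)/(√(-119 + S(3)) - 201) = (-438 - 24)/(√(-119 + 3*(-9 + 3)/(3 + 3)) - 201) = -462/(√(-119 + 3*(-6)/6) - 201) = -462/(√(-119 + 3*(⅙)*(-6)) - 201) = -462/(√(-119 - 3) - 201) = -462/(√(-122) - 201) = -462/(I*√122 - 201) = -462/(-201 + I*√122)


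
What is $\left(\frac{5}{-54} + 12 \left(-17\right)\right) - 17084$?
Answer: $- \frac{933557}{54} \approx -17288.0$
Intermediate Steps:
$\left(\frac{5}{-54} + 12 \left(-17\right)\right) - 17084 = \left(5 \left(- \frac{1}{54}\right) - 204\right) - 17084 = \left(- \frac{5}{54} - 204\right) - 17084 = - \frac{11021}{54} - 17084 = - \frac{933557}{54}$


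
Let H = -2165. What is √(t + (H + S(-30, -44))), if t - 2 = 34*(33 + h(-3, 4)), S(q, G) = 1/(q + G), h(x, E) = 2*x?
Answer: I*√6817694/74 ≈ 35.285*I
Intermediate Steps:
S(q, G) = 1/(G + q)
t = 920 (t = 2 + 34*(33 + 2*(-3)) = 2 + 34*(33 - 6) = 2 + 34*27 = 2 + 918 = 920)
√(t + (H + S(-30, -44))) = √(920 + (-2165 + 1/(-44 - 30))) = √(920 + (-2165 + 1/(-74))) = √(920 + (-2165 - 1/74)) = √(920 - 160211/74) = √(-92131/74) = I*√6817694/74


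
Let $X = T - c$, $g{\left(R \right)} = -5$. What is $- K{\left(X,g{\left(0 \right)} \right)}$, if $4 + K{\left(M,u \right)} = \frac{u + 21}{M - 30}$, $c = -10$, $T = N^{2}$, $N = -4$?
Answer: $8$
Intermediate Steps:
$T = 16$ ($T = \left(-4\right)^{2} = 16$)
$X = 26$ ($X = 16 - -10 = 16 + 10 = 26$)
$K{\left(M,u \right)} = -4 + \frac{21 + u}{-30 + M}$ ($K{\left(M,u \right)} = -4 + \frac{u + 21}{M - 30} = -4 + \frac{21 + u}{-30 + M}$)
$- K{\left(X,g{\left(0 \right)} \right)} = - \frac{141 - 5 - 104}{-30 + 26} = - \frac{141 - 5 - 104}{-4} = - \frac{\left(-1\right) 32}{4} = \left(-1\right) \left(-8\right) = 8$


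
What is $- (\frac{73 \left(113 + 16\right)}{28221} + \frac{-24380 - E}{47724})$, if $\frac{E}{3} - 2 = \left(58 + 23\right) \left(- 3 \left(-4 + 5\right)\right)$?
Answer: $\frac{1774043}{10949748} \approx 0.16202$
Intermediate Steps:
$E = -723$ ($E = 6 + 3 \left(58 + 23\right) \left(- 3 \left(-4 + 5\right)\right) = 6 + 3 \cdot 81 \left(\left(-3\right) 1\right) = 6 + 3 \cdot 81 \left(-3\right) = 6 + 3 \left(-243\right) = 6 - 729 = -723$)
$- (\frac{73 \left(113 + 16\right)}{28221} + \frac{-24380 - E}{47724}) = - (\frac{73 \left(113 + 16\right)}{28221} + \frac{-24380 - -723}{47724}) = - (73 \cdot 129 \cdot \frac{1}{28221} + \left(-24380 + 723\right) \frac{1}{47724}) = - (9417 \cdot \frac{1}{28221} - \frac{577}{1164}) = - (\frac{3139}{9407} - \frac{577}{1164}) = \left(-1\right) \left(- \frac{1774043}{10949748}\right) = \frac{1774043}{10949748}$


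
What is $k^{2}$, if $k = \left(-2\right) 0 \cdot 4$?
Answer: $0$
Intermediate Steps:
$k = 0$ ($k = 0 \cdot 4 = 0$)
$k^{2} = 0^{2} = 0$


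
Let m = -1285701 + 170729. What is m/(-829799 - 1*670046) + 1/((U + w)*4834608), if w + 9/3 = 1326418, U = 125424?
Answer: 7826069241157944709/10527520709939162640 ≈ 0.74339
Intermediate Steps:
w = 1326415 (w = -3 + 1326418 = 1326415)
m = -1114972
m/(-829799 - 1*670046) + 1/((U + w)*4834608) = -1114972/(-829799 - 1*670046) + 1/((125424 + 1326415)*4834608) = -1114972/(-829799 - 670046) + (1/4834608)/1451839 = -1114972/(-1499845) + (1/1451839)*(1/4834608) = -1114972*(-1/1499845) + 1/7019072444112 = 1114972/1499845 + 1/7019072444112 = 7826069241157944709/10527520709939162640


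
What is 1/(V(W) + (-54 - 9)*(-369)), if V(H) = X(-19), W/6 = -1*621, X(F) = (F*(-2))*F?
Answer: 1/22525 ≈ 4.4395e-5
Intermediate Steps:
X(F) = -2*F**2 (X(F) = (-2*F)*F = -2*F**2)
W = -3726 (W = 6*(-1*621) = 6*(-621) = -3726)
V(H) = -722 (V(H) = -2*(-19)**2 = -2*361 = -722)
1/(V(W) + (-54 - 9)*(-369)) = 1/(-722 + (-54 - 9)*(-369)) = 1/(-722 - 63*(-369)) = 1/(-722 + 23247) = 1/22525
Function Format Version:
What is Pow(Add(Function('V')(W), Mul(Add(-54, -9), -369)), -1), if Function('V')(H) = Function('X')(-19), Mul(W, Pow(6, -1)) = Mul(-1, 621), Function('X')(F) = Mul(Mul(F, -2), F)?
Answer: Rational(1, 22525) ≈ 4.4395e-5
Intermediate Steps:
Function('X')(F) = Mul(-2, Pow(F, 2)) (Function('X')(F) = Mul(Mul(-2, F), F) = Mul(-2, Pow(F, 2)))
W = -3726 (W = Mul(6, Mul(-1, 621)) = Mul(6, -621) = -3726)
Function('V')(H) = -722 (Function('V')(H) = Mul(-2, Pow(-19, 2)) = Mul(-2, 361) = -722)
Pow(Add(Function('V')(W), Mul(Add(-54, -9), -369)), -1) = Pow(Add(-722, Mul(Add(-54, -9), -369)), -1) = Pow(Add(-722, Mul(-63, -369)), -1) = Pow(Add(-722, 23247), -1) = Pow(22525, -1) = Rational(1, 22525)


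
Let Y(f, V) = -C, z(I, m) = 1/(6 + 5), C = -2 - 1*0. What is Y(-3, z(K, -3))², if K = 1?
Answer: 4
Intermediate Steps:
C = -2 (C = -2 + 0 = -2)
z(I, m) = 1/11
Y(f, V) = 2 (Y(f, V) = -1*(-2) = 2)
Y(-3, z(K, -3))² = 2² = 4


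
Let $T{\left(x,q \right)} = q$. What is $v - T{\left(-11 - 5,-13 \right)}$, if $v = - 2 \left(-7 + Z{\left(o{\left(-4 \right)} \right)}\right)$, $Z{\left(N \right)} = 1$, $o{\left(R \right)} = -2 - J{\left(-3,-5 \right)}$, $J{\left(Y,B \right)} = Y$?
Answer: $25$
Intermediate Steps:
$o{\left(R \right)} = 1$ ($o{\left(R \right)} = -2 - -3 = -2 + 3 = 1$)
$v = 12$ ($v = - 2 \left(-7 + 1\right) = \left(-2\right) \left(-6\right) = 12$)
$v - T{\left(-11 - 5,-13 \right)} = 12 - -13 = 12 + 13 = 25$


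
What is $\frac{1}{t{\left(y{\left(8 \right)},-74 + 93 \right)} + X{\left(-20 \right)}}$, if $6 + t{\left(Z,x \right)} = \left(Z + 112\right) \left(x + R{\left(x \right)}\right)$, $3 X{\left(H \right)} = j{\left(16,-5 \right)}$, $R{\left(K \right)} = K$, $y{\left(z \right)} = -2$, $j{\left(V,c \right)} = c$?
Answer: $\frac{3}{12517} \approx 0.00023967$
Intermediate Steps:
$X{\left(H \right)} = - \frac{5}{3}$ ($X{\left(H \right)} = \frac{1}{3} \left(-5\right) = - \frac{5}{3}$)
$t{\left(Z,x \right)} = -6 + 2 x \left(112 + Z\right)$ ($t{\left(Z,x \right)} = -6 + \left(Z + 112\right) \left(x + x\right) = -6 + \left(112 + Z\right) 2 x = -6 + 2 x \left(112 + Z\right)$)
$\frac{1}{t{\left(y{\left(8 \right)},-74 + 93 \right)} + X{\left(-20 \right)}} = \frac{1}{\left(-6 + 224 \left(-74 + 93\right) + 2 \left(-2\right) \left(-74 + 93\right)\right) - \frac{5}{3}} = \frac{1}{\left(-6 + 224 \cdot 19 + 2 \left(-2\right) 19\right) - \frac{5}{3}} = \frac{1}{\left(-6 + 4256 - 76\right) - \frac{5}{3}} = \frac{1}{4174 - \frac{5}{3}} = \frac{1}{\frac{12517}{3}} = \frac{3}{12517}$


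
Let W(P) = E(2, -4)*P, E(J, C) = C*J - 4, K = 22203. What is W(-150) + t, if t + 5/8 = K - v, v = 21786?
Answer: 17731/8 ≈ 2216.4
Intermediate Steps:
t = 3331/8 (t = -5/8 + (22203 - 1*21786) = -5/8 + (22203 - 21786) = -5/8 + 417 = 3331/8 ≈ 416.38)
E(J, C) = -4 + C*J
W(P) = -12*P (W(P) = (-4 - 4*2)*P = (-4 - 8)*P = -12*P)
W(-150) + t = -12*(-150) + 3331/8 = 1800 + 3331/8 = 17731/8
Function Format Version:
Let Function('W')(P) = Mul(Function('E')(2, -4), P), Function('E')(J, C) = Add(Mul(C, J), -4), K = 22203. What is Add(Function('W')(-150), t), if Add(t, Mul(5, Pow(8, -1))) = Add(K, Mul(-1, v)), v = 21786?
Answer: Rational(17731, 8) ≈ 2216.4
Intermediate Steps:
t = Rational(3331, 8) (t = Add(Rational(-5, 8), Add(22203, Mul(-1, 21786))) = Add(Rational(-5, 8), Add(22203, -21786)) = Add(Rational(-5, 8), 417) = Rational(3331, 8) ≈ 416.38)
Function('E')(J, C) = Add(-4, Mul(C, J))
Function('W')(P) = Mul(-12, P) (Function('W')(P) = Mul(Add(-4, Mul(-4, 2)), P) = Mul(Add(-4, -8), P) = Mul(-12, P))
Add(Function('W')(-150), t) = Add(Mul(-12, -150), Rational(3331, 8)) = Add(1800, Rational(3331, 8)) = Rational(17731, 8)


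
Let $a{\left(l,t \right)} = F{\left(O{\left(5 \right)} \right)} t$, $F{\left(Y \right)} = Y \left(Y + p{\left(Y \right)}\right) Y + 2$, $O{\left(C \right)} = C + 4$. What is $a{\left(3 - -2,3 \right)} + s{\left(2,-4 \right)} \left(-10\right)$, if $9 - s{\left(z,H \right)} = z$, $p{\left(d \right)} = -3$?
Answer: $1394$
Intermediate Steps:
$O{\left(C \right)} = 4 + C$
$F{\left(Y \right)} = 2 + Y^{2} \left(-3 + Y\right)$ ($F{\left(Y \right)} = Y \left(Y - 3\right) Y + 2 = Y \left(-3 + Y\right) Y + 2 = Y^{2} \left(-3 + Y\right) + 2 = 2 + Y^{2} \left(-3 + Y\right)$)
$s{\left(z,H \right)} = 9 - z$
$a{\left(l,t \right)} = 488 t$ ($a{\left(l,t \right)} = \left(2 + \left(4 + 5\right)^{3} - 3 \left(4 + 5\right)^{2}\right) t = \left(2 + 9^{3} - 3 \cdot 9^{2}\right) t = \left(2 + 729 - 243\right) t = 488 t$)
$a{\left(3 - -2,3 \right)} + s{\left(2,-4 \right)} \left(-10\right) = 488 \cdot 3 + \left(9 - 2\right) \left(-10\right) = 1464 + \left(9 - 2\right) \left(-10\right) = 1464 + 7 \left(-10\right) = 1464 - 70 = 1394$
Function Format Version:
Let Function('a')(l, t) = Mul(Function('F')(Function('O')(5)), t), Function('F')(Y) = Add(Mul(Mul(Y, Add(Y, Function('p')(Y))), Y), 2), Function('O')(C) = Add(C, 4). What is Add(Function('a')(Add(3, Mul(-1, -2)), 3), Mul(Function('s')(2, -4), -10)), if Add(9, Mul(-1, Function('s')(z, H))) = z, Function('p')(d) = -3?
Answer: 1394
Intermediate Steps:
Function('O')(C) = Add(4, C)
Function('F')(Y) = Add(2, Mul(Pow(Y, 2), Add(-3, Y))) (Function('F')(Y) = Add(Mul(Mul(Y, Add(Y, -3)), Y), 2) = Add(Mul(Mul(Y, Add(-3, Y)), Y), 2) = Add(Mul(Pow(Y, 2), Add(-3, Y)), 2) = Add(2, Mul(Pow(Y, 2), Add(-3, Y))))
Function('s')(z, H) = Add(9, Mul(-1, z))
Function('a')(l, t) = Mul(488, t) (Function('a')(l, t) = Mul(Add(2, Pow(Add(4, 5), 3), Mul(-3, Pow(Add(4, 5), 2))), t) = Mul(Add(2, Pow(9, 3), Mul(-3, Pow(9, 2))), t) = Mul(Add(2, 729, Mul(-3, 81)), t) = Mul(Add(2, 729, -243), t) = Mul(488, t))
Add(Function('a')(Add(3, Mul(-1, -2)), 3), Mul(Function('s')(2, -4), -10)) = Add(Mul(488, 3), Mul(Add(9, Mul(-1, 2)), -10)) = Add(1464, Mul(Add(9, -2), -10)) = Add(1464, Mul(7, -10)) = Add(1464, -70) = 1394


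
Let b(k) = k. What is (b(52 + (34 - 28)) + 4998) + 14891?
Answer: 19947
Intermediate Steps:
(b(52 + (34 - 28)) + 4998) + 14891 = ((52 + (34 - 28)) + 4998) + 14891 = ((52 + 6) + 4998) + 14891 = (58 + 4998) + 14891 = 5056 + 14891 = 19947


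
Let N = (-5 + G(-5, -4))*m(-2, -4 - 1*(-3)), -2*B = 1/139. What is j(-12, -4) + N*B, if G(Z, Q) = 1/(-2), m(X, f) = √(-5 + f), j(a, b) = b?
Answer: -4 + 11*I*√6/556 ≈ -4.0 + 0.048461*I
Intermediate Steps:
G(Z, Q) = -½
B = -1/278 (B = -½/139 = -½*1/139 = -1/278 ≈ -0.0035971)
N = -11*I*√6/2 (N = (-5 - ½)*√(-5 + (-4 - 1*(-3))) = -11*√(-5 + (-4 + 3))/2 = -11*√(-5 - 1)/2 = -11*I*√6/2 ≈ -13.472*I)
j(-12, -4) + N*B = -4 - 11*I*√6/2*(-1/278) = -4 + 11*I*√6/556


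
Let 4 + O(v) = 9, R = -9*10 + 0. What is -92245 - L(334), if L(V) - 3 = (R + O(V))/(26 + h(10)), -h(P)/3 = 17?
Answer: -461257/5 ≈ -92251.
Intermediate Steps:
R = -90 (R = -90 + 0 = -90)
h(P) = -51 (h(P) = -3*17 = -51)
O(v) = 5 (O(v) = -4 + 9 = 5)
L(V) = 32/5 (L(V) = 3 + (-90 + 5)/(26 - 51) = 3 - 85/(-25) = 3 - 85*(-1/25) = 3 + 17/5 = 32/5)
-92245 - L(334) = -92245 - 1*32/5 = -92245 - 32/5 = -461257/5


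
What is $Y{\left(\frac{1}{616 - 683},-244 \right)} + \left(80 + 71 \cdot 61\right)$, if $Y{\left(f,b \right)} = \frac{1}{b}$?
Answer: $\frac{1076283}{244} \approx 4411.0$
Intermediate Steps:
$Y{\left(\frac{1}{616 - 683},-244 \right)} + \left(80 + 71 \cdot 61\right) = \frac{1}{-244} + \left(80 + 71 \cdot 61\right) = - \frac{1}{244} + \left(80 + 4331\right) = - \frac{1}{244} + 4411 = \frac{1076283}{244}$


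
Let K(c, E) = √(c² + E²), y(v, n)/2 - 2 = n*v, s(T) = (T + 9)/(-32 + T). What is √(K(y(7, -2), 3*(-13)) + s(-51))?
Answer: √(3486 + 20667*√233)/83 ≈ 6.8043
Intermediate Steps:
s(T) = (9 + T)/(-32 + T)
y(v, n) = 4 + 2*n*v (y(v, n) = 4 + 2*(n*v) = 4 + 2*n*v)
K(c, E) = √(E² + c²)
√(K(y(7, -2), 3*(-13)) + s(-51)) = √(√((3*(-13))² + (4 + 2*(-2)*7)²) + (9 - 51)/(-32 - 51)) = √(√((-39)² + (4 - 28)²) - 42/(-83)) = √(√(1521 + (-24)²) - 1/83*(-42)) = √(√(1521 + 576) + 42/83) = √(√2097 + 42/83) = √(3*√233 + 42/83) = √(42/83 + 3*√233)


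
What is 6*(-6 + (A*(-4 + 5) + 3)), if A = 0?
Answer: -18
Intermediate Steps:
6*(-6 + (A*(-4 + 5) + 3)) = 6*(-6 + (0*(-4 + 5) + 3)) = 6*(-6 + (0*1 + 3)) = 6*(-6 + (0 + 3)) = 6*(-6 + 3) = 6*(-3) = -18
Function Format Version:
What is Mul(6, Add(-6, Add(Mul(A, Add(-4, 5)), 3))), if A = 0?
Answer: -18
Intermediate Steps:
Mul(6, Add(-6, Add(Mul(A, Add(-4, 5)), 3))) = Mul(6, Add(-6, Add(Mul(0, Add(-4, 5)), 3))) = Mul(6, Add(-6, Add(Mul(0, 1), 3))) = Mul(6, Add(-6, Add(0, 3))) = Mul(6, Add(-6, 3)) = Mul(6, -3) = -18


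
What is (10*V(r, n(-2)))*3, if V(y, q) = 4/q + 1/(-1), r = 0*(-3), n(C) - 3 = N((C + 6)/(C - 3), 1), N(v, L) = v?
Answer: 270/11 ≈ 24.545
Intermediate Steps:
n(C) = 3 + (6 + C)/(-3 + C) (n(C) = 3 + (C + 6)/(C - 3) = 3 + (6 + C)/(-3 + C))
r = 0
V(y, q) = -1 + 4/q (V(y, q) = 4/q + 1*(-1) = 4/q - 1 = -1 + 4/q)
(10*V(r, n(-2)))*3 = (10*((4 - (-3 + 4*(-2))/(-3 - 2))/(((-3 + 4*(-2))/(-3 - 2)))))*3 = (10*((4 - (-3 - 8)/(-5))/(((-3 - 8)/(-5)))))*3 = (10*((4 - (-1)*(-11)/5)/((-⅕*(-11)))))*3 = (10*((4 - 1*11/5)/(11/5)))*3 = (10*(5*(4 - 11/5)/11))*3 = (10*((5/11)*(9/5)))*3 = (10*(9/11))*3 = (90/11)*3 = 270/11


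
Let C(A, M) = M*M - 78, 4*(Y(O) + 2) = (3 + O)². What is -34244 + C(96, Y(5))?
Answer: -34126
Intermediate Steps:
Y(O) = -2 + (3 + O)²/4
C(A, M) = -78 + M² (C(A, M) = M² - 78 = -78 + M²)
-34244 + C(96, Y(5)) = -34244 + (-78 + (-2 + (3 + 5)²/4)²) = -34244 + (-78 + (-2 + (¼)*8²)²) = -34244 + (-78 + (-2 + (¼)*64)²) = -34244 + (-78 + (-2 + 16)²) = -34244 + (-78 + 14²) = -34244 + (-78 + 196) = -34244 + 118 = -34126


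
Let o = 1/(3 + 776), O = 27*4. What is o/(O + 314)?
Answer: 1/328738 ≈ 3.0419e-6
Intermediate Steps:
O = 108
o = 1/779 ≈ 0.0012837
o/(O + 314) = 1/(779*(108 + 314)) = (1/779)/422 = (1/779)*(1/422) = 1/328738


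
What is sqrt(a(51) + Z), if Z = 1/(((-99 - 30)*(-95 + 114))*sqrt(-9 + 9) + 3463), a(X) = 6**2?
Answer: sqrt(431728747)/3463 ≈ 6.0000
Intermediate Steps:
a(X) = 36
Z = 1/3463 (Z = 1/((-129*19)*sqrt(0) + 3463) = 1/(-2451*0 + 3463) = 1/(0 + 3463) = 1/3463 ≈ 0.00028877)
sqrt(a(51) + Z) = sqrt(36 + 1/3463) = sqrt(124669/3463) = sqrt(431728747)/3463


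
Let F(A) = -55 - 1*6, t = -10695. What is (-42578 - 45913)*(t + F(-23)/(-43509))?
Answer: 13725800486918/14503 ≈ 9.4641e+8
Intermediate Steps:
F(A) = -61 (F(A) = -55 - 6 = -61)
(-42578 - 45913)*(t + F(-23)/(-43509)) = (-42578 - 45913)*(-10695 - 61/(-43509)) = -88491*(-10695 - 61*(-1/43509)) = -88491*(-10695 + 61/43509) = -88491*(-465328694/43509) = 13725800486918/14503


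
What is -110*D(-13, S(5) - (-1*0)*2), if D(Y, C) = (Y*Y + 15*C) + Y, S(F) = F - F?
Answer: -17160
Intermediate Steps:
S(F) = 0
D(Y, C) = Y + Y² + 15*C (D(Y, C) = (Y² + 15*C) + Y = Y + Y² + 15*C)
-110*D(-13, S(5) - (-1*0)*2) = -110*(-13 + (-13)² + 15*(0 - (-1*0)*2)) = -110*(-13 + 169 + 15*(0 - 0*2)) = -110*(-13 + 169 + 15*(0 - 1*0)) = -110*(-13 + 169 + 15*(0 + 0)) = -110*(-13 + 169 + 15*0) = -110*(-13 + 169 + 0) = -110*156 = -17160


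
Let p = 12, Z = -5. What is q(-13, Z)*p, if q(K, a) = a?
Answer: -60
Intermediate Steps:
q(-13, Z)*p = -5*12 = -60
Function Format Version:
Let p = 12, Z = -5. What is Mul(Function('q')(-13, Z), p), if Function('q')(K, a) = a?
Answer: -60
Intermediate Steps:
Mul(Function('q')(-13, Z), p) = Mul(-5, 12) = -60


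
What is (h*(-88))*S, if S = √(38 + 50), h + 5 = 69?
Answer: -11264*√22 ≈ -52833.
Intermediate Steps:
h = 64 (h = -5 + 69 = 64)
S = 2*√22 (S = √88 = 2*√22 ≈ 9.3808)
(h*(-88))*S = (64*(-88))*(2*√22) = -11264*√22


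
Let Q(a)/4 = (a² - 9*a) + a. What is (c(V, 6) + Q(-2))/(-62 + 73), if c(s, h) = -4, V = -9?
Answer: 76/11 ≈ 6.9091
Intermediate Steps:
Q(a) = -32*a + 4*a² (Q(a) = 4*((a² - 9*a) + a) = 4*(a² - 8*a) = -32*a + 4*a²)
(c(V, 6) + Q(-2))/(-62 + 73) = (-4 + 4*(-2)*(-8 - 2))/(-62 + 73) = (-4 + 4*(-2)*(-10))/11 = (-4 + 80)*(1/11) = 76*(1/11) = 76/11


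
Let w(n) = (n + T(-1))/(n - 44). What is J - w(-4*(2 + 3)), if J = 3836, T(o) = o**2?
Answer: 245485/64 ≈ 3835.7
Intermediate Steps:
w(n) = (1 + n)/(-44 + n) (w(n) = (n + (-1)**2)/(n - 44) = (n + 1)/(-44 + n) = (1 + n)/(-44 + n))
J - w(-4*(2 + 3)) = 3836 - (1 - 4*(2 + 3))/(-44 - 4*(2 + 3)) = 3836 - (1 - 4*5)/(-44 - 4*5) = 3836 - (1 - 20)/(-44 - 20) = 3836 - (-19)/(-64) = 3836 - (-1)*(-19)/64 = 3836 - 1*19/64 = 3836 - 19/64 = 245485/64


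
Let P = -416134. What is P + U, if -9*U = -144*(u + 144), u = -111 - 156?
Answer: -418102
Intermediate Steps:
u = -267
U = -1968 (U = -(-16)*(-267 + 144) = -(-16)*(-123) = -⅑*17712 = -1968)
P + U = -416134 - 1968 = -418102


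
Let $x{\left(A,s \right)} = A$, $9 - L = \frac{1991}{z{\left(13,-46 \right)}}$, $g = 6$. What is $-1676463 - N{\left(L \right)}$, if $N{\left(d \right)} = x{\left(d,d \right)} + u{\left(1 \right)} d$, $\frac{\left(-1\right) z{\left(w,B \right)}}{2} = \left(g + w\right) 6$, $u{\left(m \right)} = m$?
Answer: $- \frac{191120825}{114} \approx -1.6765 \cdot 10^{6}$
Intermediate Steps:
$z{\left(w,B \right)} = -72 - 12 w$ ($z{\left(w,B \right)} = - 2 \left(6 + w\right) 6 = - 2 \left(36 + 6 w\right) = -72 - 12 w$)
$L = \frac{4043}{228}$ ($L = 9 - \frac{1991}{-72 - 156} = 9 - \frac{1991}{-228} = 9 - 1991 \left(- \frac{1}{228}\right) = 9 - - \frac{1991}{228} = 9 + \frac{1991}{228} = \frac{4043}{228} \approx 17.732$)
$N{\left(d \right)} = 2 d$ ($N{\left(d \right)} = d + 1 d = d + d = 2 d$)
$-1676463 - N{\left(L \right)} = -1676463 - 2 \cdot \frac{4043}{228} = -1676463 - \frac{4043}{114} = - \frac{191120825}{114}$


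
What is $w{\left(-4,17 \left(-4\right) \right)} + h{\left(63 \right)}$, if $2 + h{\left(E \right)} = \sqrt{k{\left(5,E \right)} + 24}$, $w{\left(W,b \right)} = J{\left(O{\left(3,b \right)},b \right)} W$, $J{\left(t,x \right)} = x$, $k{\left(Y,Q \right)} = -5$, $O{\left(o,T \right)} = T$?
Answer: $270 + \sqrt{19} \approx 274.36$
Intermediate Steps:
$w{\left(W,b \right)} = W b$ ($w{\left(W,b \right)} = b W = W b$)
$h{\left(E \right)} = -2 + \sqrt{19}$ ($h{\left(E \right)} = -2 + \sqrt{-5 + 24} = -2 + \sqrt{19}$)
$w{\left(-4,17 \left(-4\right) \right)} + h{\left(63 \right)} = - 4 \cdot 17 \left(-4\right) - \left(2 - \sqrt{19}\right) = \left(-4\right) \left(-68\right) - \left(2 - \sqrt{19}\right) = 272 - \left(2 - \sqrt{19}\right) = 270 + \sqrt{19}$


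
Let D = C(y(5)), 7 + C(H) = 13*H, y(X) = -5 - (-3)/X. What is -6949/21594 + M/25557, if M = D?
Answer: -298303213/919796430 ≈ -0.32431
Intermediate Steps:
y(X) = -5 + 3/X
C(H) = -7 + 13*H
D = -321/5 (D = -7 + 13*(-5 + 3/5) = -7 + 13*(-5 + 3*(⅕)) = -7 + 13*(-5 + ⅗) = -7 + 13*(-22/5) = -7 - 286/5 = -321/5 ≈ -64.200)
M = -321/5 ≈ -64.200
-6949/21594 + M/25557 = -6949/21594 - 321/5/25557 = -6949*1/21594 - 321/5*1/25557 = -6949/21594 - 107/42595 = -298303213/919796430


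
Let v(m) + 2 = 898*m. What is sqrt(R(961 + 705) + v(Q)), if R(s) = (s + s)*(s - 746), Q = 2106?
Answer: sqrt(4956626) ≈ 2226.3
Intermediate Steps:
R(s) = 2*s*(-746 + s) (R(s) = (2*s)*(-746 + s) = 2*s*(-746 + s))
v(m) = -2 + 898*m
sqrt(R(961 + 705) + v(Q)) = sqrt(2*(961 + 705)*(-746 + (961 + 705)) + (-2 + 898*2106)) = sqrt(2*1666*(-746 + 1666) + (-2 + 1891188)) = sqrt(2*1666*920 + 1891186) = sqrt(3065440 + 1891186) = sqrt(4956626)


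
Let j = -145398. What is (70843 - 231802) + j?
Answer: -306357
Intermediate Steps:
(70843 - 231802) + j = (70843 - 231802) - 145398 = -160959 - 145398 = -306357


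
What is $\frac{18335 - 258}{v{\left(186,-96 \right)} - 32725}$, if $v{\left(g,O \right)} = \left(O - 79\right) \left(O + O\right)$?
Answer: $\frac{18077}{875} \approx 20.659$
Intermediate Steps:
$v{\left(g,O \right)} = 2 O \left(-79 + O\right)$ ($v{\left(g,O \right)} = \left(-79 + O\right) 2 O = 2 O \left(-79 + O\right)$)
$\frac{18335 - 258}{v{\left(186,-96 \right)} - 32725} = \frac{18335 - 258}{2 \left(-96\right) \left(-79 - 96\right) - 32725} = \frac{18077}{2 \left(-96\right) \left(-175\right) - 32725} = \frac{18077}{33600 - 32725} = \frac{18077}{875}$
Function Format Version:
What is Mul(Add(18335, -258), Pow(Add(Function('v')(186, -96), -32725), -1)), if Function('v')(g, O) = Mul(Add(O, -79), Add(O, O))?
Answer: Rational(18077, 875) ≈ 20.659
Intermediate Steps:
Function('v')(g, O) = Mul(2, O, Add(-79, O)) (Function('v')(g, O) = Mul(Add(-79, O), Mul(2, O)) = Mul(2, O, Add(-79, O)))
Mul(Add(18335, -258), Pow(Add(Function('v')(186, -96), -32725), -1)) = Mul(Add(18335, -258), Pow(Add(Mul(2, -96, Add(-79, -96)), -32725), -1)) = Mul(18077, Pow(Add(Mul(2, -96, -175), -32725), -1)) = Mul(18077, Pow(Add(33600, -32725), -1)) = Mul(18077, Pow(875, -1)) = Mul(18077, Rational(1, 875)) = Rational(18077, 875)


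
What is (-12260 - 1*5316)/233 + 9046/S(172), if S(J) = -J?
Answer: -2565395/20038 ≈ -128.03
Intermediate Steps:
(-12260 - 1*5316)/233 + 9046/S(172) = (-12260 - 1*5316)/233 + 9046/((-1*172)) = (-12260 - 5316)*(1/233) + 9046/(-172) = -17576*1/233 + 9046*(-1/172) = -17576/233 - 4523/86 = -2565395/20038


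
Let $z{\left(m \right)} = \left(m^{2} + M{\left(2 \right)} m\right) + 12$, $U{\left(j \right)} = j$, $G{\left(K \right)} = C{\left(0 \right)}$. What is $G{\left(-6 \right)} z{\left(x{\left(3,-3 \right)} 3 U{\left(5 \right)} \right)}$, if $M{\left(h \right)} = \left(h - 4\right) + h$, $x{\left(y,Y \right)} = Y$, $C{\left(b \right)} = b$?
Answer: $0$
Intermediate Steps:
$M{\left(h \right)} = -4 + 2 h$ ($M{\left(h \right)} = \left(-4 + h\right) + h = -4 + 2 h$)
$G{\left(K \right)} = 0$
$z{\left(m \right)} = 12 + m^{2}$ ($z{\left(m \right)} = \left(m^{2} + \left(-4 + 2 \cdot 2\right) m\right) + 12 = \left(m^{2} + \left(-4 + 4\right) m\right) + 12 = \left(m^{2} + 0 m\right) + 12 = \left(m^{2} + 0\right) + 12 = m^{2} + 12 = 12 + m^{2}$)
$G{\left(-6 \right)} z{\left(x{\left(3,-3 \right)} 3 U{\left(5 \right)} \right)} = 0 \left(12 + \left(\left(-3\right) 3 \cdot 5\right)^{2}\right) = 0 \left(12 + \left(\left(-9\right) 5\right)^{2}\right) = 0 \left(12 + \left(-45\right)^{2}\right) = 0 \left(12 + 2025\right) = 0 \cdot 2037 = 0$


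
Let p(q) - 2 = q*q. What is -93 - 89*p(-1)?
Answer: -360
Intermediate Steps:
p(q) = 2 + q² (p(q) = 2 + q*q = 2 + q²)
-93 - 89*p(-1) = -93 - 89*(2 + (-1)²) = -93 - 89*(2 + 1) = -93 - 89*3 = -93 - 267 = -360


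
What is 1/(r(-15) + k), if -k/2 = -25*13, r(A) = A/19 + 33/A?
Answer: 95/61466 ≈ 0.0015456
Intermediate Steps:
r(A) = 33/A + A/19 (r(A) = A*(1/19) + 33/A = A/19 + 33/A = 33/A + A/19)
k = 650 (k = -(-50)*13 = -2*(-325) = 650)
1/(r(-15) + k) = 1/((33/(-15) + (1/19)*(-15)) + 650) = 1/((33*(-1/15) - 15/19) + 650) = 1/((-11/5 - 15/19) + 650) = 1/(-284/95 + 650) = 1/(61466/95) = 95/61466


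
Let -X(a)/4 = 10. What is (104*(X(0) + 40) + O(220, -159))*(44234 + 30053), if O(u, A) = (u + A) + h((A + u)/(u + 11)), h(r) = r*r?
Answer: 242082166954/53361 ≈ 4.5367e+6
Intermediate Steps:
X(a) = -40 (X(a) = -4*10 = -40)
h(r) = r**2
O(u, A) = A + u + (A + u)**2/(11 + u)**2 (O(u, A) = (u + A) + ((A + u)/(u + 11))**2 = (A + u) + ((A + u)/(11 + u))**2 = (A + u) + (A + u)**2/(11 + u)**2 = A + u + (A + u)**2/(11 + u)**2)
(104*(X(0) + 40) + O(220, -159))*(44234 + 30053) = (104*(-40 + 40) + (-159 + 220)*(-159 + 220 + (11 + 220)**2)/(11 + 220)**2)*(44234 + 30053) = (104*0 + 61*(-159 + 220 + 231**2)/231**2)*74287 = (0 + (1/53361)*61*(-159 + 220 + 53361))*74287 = (0 + (1/53361)*61*53422)*74287 = (0 + 3258742/53361)*74287 = (3258742/53361)*74287 = 242082166954/53361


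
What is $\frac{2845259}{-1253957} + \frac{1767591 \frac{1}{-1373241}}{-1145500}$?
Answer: $- \frac{1491908508894618971}{657511335363894500} \approx -2.269$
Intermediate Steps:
$\frac{2845259}{-1253957} + \frac{1767591 \frac{1}{-1373241}}{-1145500} = 2845259 \left(- \frac{1}{1253957}\right) + 1767591 \left(- \frac{1}{1373241}\right) \left(- \frac{1}{1145500}\right) = - \frac{2845259}{1253957} - - \frac{589197}{524349188500} = - \frac{2845259}{1253957} + \frac{589197}{524349188500} = - \frac{1491908508894618971}{657511335363894500}$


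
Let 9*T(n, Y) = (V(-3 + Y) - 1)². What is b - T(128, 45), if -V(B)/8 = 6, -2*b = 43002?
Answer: -195910/9 ≈ -21768.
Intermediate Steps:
b = -21501 (b = -½*43002 = -21501)
V(B) = -48 (V(B) = -8*6 = -48)
T(n, Y) = 2401/9 (T(n, Y) = (-48 - 1)²/9 = (⅑)*(-49)² = (⅑)*2401 = 2401/9)
b - T(128, 45) = -21501 - 1*2401/9 = -21501 - 2401/9 = -195910/9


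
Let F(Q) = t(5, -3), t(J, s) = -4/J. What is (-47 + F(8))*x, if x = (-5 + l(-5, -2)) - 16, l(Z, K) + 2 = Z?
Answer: 6692/5 ≈ 1338.4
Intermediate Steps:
l(Z, K) = -2 + Z
F(Q) = -4/5
x = -28 (x = (-5 + (-2 - 5)) - 16 = (-5 - 7) - 16 = -12 - 16 = -28)
(-47 + F(8))*x = (-47 - 4/5)*(-28) = -239/5*(-28) = 6692/5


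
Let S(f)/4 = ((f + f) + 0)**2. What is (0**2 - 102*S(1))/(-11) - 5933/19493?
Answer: 31747313/214423 ≈ 148.06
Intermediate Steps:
S(f) = 16*f**2 (S(f) = 4*((f + f) + 0)**2 = 4*(2*f + 0)**2 = 4*(2*f)**2 = 4*(4*f**2) = 16*f**2)
(0**2 - 102*S(1))/(-11) - 5933/19493 = (0**2 - 1632*1**2)/(-11) - 5933/19493 = (0 - 1632)*(-1/11) - 5933*1/19493 = (0 - 102*16)*(-1/11) - 5933/19493 = (0 - 1632)*(-1/11) - 5933/19493 = -1632*(-1/11) - 5933/19493 = 1632/11 - 5933/19493 = 31747313/214423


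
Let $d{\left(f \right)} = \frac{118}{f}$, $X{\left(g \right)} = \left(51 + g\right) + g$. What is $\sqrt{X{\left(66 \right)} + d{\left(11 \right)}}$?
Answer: $\frac{\sqrt{23441}}{11} \approx 13.919$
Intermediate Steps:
$X{\left(g \right)} = 51 + 2 g$
$\sqrt{X{\left(66 \right)} + d{\left(11 \right)}} = \sqrt{\left(51 + 2 \cdot 66\right) + \frac{118}{11}} = \sqrt{\left(51 + 132\right) + 118 \cdot \frac{1}{11}} = \sqrt{183 + \frac{118}{11}} = \sqrt{\frac{2131}{11}} = \frac{\sqrt{23441}}{11}$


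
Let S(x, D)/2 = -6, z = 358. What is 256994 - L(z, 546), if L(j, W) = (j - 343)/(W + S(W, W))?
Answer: 45744927/178 ≈ 2.5699e+5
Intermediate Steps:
S(x, D) = -12 (S(x, D) = 2*(-6) = -12)
L(j, W) = (-343 + j)/(-12 + W) (L(j, W) = (j - 343)/(W - 12) = (-343 + j)/(-12 + W))
256994 - L(z, 546) = 256994 - (-343 + 358)/(-12 + 546) = 256994 - 15/534 = 256994 - 1*5/178 = 256994 - 5/178 = 45744927/178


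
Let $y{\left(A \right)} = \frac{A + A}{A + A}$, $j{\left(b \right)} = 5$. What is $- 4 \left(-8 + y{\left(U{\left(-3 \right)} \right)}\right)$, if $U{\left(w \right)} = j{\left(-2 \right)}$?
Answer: $28$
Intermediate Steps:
$U{\left(w \right)} = 5$
$y{\left(A \right)} = 1$ ($y{\left(A \right)} = \frac{2 A}{2 A} = 2 A \frac{1}{2 A} = 1$)
$- 4 \left(-8 + y{\left(U{\left(-3 \right)} \right)}\right) = - 4 \left(-8 + 1\right) = \left(-4\right) \left(-7\right) = 28$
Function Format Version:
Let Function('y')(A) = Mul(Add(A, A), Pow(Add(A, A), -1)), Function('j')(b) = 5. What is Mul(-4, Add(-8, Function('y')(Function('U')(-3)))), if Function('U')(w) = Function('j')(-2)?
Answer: 28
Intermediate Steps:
Function('U')(w) = 5
Function('y')(A) = 1 (Function('y')(A) = Mul(Mul(2, A), Pow(Mul(2, A), -1)) = Mul(Mul(2, A), Mul(Rational(1, 2), Pow(A, -1))) = 1)
Mul(-4, Add(-8, Function('y')(Function('U')(-3)))) = Mul(-4, Add(-8, 1)) = Mul(-4, -7) = 28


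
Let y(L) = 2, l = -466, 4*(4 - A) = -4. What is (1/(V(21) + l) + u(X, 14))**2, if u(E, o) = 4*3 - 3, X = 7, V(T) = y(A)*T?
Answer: 14554225/179776 ≈ 80.958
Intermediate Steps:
A = 5 (A = 4 - 1/4*(-4) = 4 + 1 = 5)
V(T) = 2*T
u(E, o) = 9 (u(E, o) = 12 - 3 = 9)
(1/(V(21) + l) + u(X, 14))**2 = (1/(2*21 - 466) + 9)**2 = (1/(42 - 466) + 9)**2 = (1/(-424) + 9)**2 = (-1/424 + 9)**2 = (3815/424)**2 = 14554225/179776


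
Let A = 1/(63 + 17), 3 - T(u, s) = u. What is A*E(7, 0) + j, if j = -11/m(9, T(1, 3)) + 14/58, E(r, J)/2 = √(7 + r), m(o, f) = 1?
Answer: -312/29 + √14/40 ≈ -10.665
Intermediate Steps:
T(u, s) = 3 - u
A = 1/80 ≈ 0.012500
E(r, J) = 2*√(7 + r)
j = -312/29 (j = -11/1 + 14/58 = -11*1 + 14*(1/58) = -11 + 7/29 = -312/29 ≈ -10.759)
A*E(7, 0) + j = (2*√(7 + 7))/80 - 312/29 = (2*√14)/80 - 312/29 = √14/40 - 312/29 = -312/29 + √14/40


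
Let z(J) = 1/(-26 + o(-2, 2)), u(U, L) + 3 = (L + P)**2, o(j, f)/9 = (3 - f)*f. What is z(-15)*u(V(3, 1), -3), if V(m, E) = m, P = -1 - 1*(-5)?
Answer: 1/4 ≈ 0.25000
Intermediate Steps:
P = 4 (P = -1 + 5 = 4)
o(j, f) = 9*f*(3 - f) (o(j, f) = 9*((3 - f)*f) = 9*(f*(3 - f)) = 9*f*(3 - f))
u(U, L) = -3 + (4 + L)**2 (u(U, L) = -3 + (L + 4)**2 = -3 + (4 + L)**2)
z(J) = -1/8 (z(J) = 1/(-26 + 9*2*(3 - 1*2)) = 1/(-26 + 9*2*(3 - 2)) = 1/(-26 + 9*2*1) = 1/(-26 + 18) = 1/(-8) = -1/8)
z(-15)*u(V(3, 1), -3) = -(-3 + (4 - 3)**2)/8 = -(-3 + 1**2)/8 = -(-3 + 1)/8 = -1/8*(-2) = 1/4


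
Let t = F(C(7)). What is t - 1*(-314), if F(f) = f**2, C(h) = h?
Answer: 363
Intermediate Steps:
t = 49 (t = 7**2 = 49)
t - 1*(-314) = 49 - 1*(-314) = 49 + 314 = 363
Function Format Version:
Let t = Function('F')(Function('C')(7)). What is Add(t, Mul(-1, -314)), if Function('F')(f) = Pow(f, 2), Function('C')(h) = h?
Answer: 363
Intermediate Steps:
t = 49 (t = Pow(7, 2) = 49)
Add(t, Mul(-1, -314)) = Add(49, Mul(-1, -314)) = Add(49, 314) = 363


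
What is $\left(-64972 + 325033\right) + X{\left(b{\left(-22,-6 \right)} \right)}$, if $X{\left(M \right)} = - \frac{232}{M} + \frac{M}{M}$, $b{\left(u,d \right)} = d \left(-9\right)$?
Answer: $\frac{7021558}{27} \approx 2.6006 \cdot 10^{5}$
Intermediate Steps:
$b{\left(u,d \right)} = - 9 d$
$X{\left(M \right)} = 1 - \frac{232}{M}$ ($X{\left(M \right)} = - \frac{232}{M} + 1 = 1 - \frac{232}{M}$)
$\left(-64972 + 325033\right) + X{\left(b{\left(-22,-6 \right)} \right)} = \left(-64972 + 325033\right) + \frac{-232 - -54}{\left(-9\right) \left(-6\right)} = 260061 + \frac{-232 + 54}{54} = 260061 + \frac{1}{54} \left(-178\right) = 260061 - \frac{89}{27} = \frac{7021558}{27}$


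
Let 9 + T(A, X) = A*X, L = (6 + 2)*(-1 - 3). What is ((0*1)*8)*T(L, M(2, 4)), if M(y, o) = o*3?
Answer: 0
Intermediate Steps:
L = -32 (L = 8*(-4) = -32)
M(y, o) = 3*o
T(A, X) = -9 + A*X
((0*1)*8)*T(L, M(2, 4)) = ((0*1)*8)*(-9 - 96*4) = (0*8)*(-9 - 32*12) = 0*(-9 - 384) = 0*(-393) = 0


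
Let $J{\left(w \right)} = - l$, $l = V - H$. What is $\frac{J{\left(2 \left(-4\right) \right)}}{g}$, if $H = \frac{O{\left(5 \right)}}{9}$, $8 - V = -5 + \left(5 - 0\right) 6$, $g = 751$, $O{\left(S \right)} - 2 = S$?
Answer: $\frac{160}{6759} \approx 0.023672$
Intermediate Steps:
$O{\left(S \right)} = 2 + S$
$V = -17$ ($V = 8 - \left(-5 + \left(5 - 0\right) 6\right) = 8 - \left(-5 + \left(5 + 0\right) 6\right) = 8 - \left(-5 + 5 \cdot 6\right) = 8 - \left(-5 + 30\right) = 8 - 25 = -17$)
$H = \frac{7}{9}$ ($H = \frac{2 + 5}{9} = 7 \cdot \frac{1}{9} = \frac{7}{9} \approx 0.77778$)
$l = - \frac{160}{9}$ ($l = -17 - \frac{7}{9} = - \frac{160}{9} \approx -17.778$)
$J{\left(w \right)} = \frac{160}{9}$ ($J{\left(w \right)} = \left(-1\right) \left(- \frac{160}{9}\right) = \frac{160}{9}$)
$\frac{J{\left(2 \left(-4\right) \right)}}{g} = \frac{160}{9 \cdot 751} = \frac{160}{9} \cdot \frac{1}{751} = \frac{160}{6759}$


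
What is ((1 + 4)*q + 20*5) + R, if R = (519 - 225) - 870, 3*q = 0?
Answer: -476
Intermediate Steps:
q = 0 (q = (⅓)*0 = 0)
R = -576 (R = 294 - 870 = -576)
((1 + 4)*q + 20*5) + R = ((1 + 4)*0 + 20*5) - 576 = (5*0 + 100) - 576 = (0 + 100) - 576 = 100 - 576 = -476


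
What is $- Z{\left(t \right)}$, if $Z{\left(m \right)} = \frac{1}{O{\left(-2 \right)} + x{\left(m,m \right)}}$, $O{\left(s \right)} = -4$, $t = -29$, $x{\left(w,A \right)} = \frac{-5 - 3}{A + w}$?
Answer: $\frac{29}{112} \approx 0.25893$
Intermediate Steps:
$x{\left(w,A \right)} = - \frac{8}{A + w}$
$Z{\left(m \right)} = \frac{1}{-4 - \frac{4}{m}}$ ($Z{\left(m \right)} = \frac{1}{-4 - \frac{8}{m + m}} = \frac{1}{-4 - \frac{8}{2 m}} = \frac{1}{-4 - 8 \frac{1}{2 m}} = \frac{1}{-4 - \frac{4}{m}}$)
$- Z{\left(t \right)} = - \frac{\left(-1\right) \left(-29\right)}{4 + 4 \left(-29\right)} = - \frac{\left(-1\right) \left(-29\right)}{4 - 116} = - \frac{\left(-1\right) \left(-29\right)}{-112} = - \frac{\left(-1\right) \left(-29\right) \left(-1\right)}{112} = \left(-1\right) \left(- \frac{29}{112}\right) = \frac{29}{112}$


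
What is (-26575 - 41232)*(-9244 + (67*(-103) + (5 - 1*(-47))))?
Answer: 1091218051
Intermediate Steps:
(-26575 - 41232)*(-9244 + (67*(-103) + (5 - 1*(-47)))) = -67807*(-9244 + (-6901 + (5 + 47))) = -67807*(-9244 + (-6901 + 52)) = -67807*(-9244 - 6849) = -67807*(-16093) = 1091218051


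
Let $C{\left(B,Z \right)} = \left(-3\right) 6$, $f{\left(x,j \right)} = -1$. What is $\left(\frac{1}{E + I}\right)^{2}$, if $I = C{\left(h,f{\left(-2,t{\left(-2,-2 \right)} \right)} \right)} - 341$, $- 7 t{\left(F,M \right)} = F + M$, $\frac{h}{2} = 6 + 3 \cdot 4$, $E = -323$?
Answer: $\frac{1}{465124} \approx 2.15 \cdot 10^{-6}$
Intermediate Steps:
$h = 36$ ($h = 2 \left(6 + 3 \cdot 4\right) = 2 \left(6 + 12\right) = 2 \cdot 18 = 36$)
$t{\left(F,M \right)} = - \frac{F}{7} - \frac{M}{7}$ ($t{\left(F,M \right)} = - \frac{F + M}{7} = - \frac{F}{7} - \frac{M}{7}$)
$C{\left(B,Z \right)} = -18$
$I = -359$ ($I = -18 - 341 = -359$)
$\left(\frac{1}{E + I}\right)^{2} = \left(\frac{1}{-323 - 359}\right)^{2} = \left(\frac{1}{-682}\right)^{2} = \left(- \frac{1}{682}\right)^{2} = \frac{1}{465124}$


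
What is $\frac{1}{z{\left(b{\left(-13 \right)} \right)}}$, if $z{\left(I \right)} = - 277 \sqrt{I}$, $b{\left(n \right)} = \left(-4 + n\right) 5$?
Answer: $\frac{i \sqrt{85}}{23545} \approx 0.00039157 i$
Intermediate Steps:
$b{\left(n \right)} = -20 + 5 n$
$\frac{1}{z{\left(b{\left(-13 \right)} \right)}} = \frac{1}{\left(-277\right) \sqrt{-20 + 5 \left(-13\right)}} = \frac{1}{\left(-277\right) \sqrt{-20 - 65}} = \frac{1}{\left(-277\right) \sqrt{-85}} = \frac{1}{\left(-277\right) i \sqrt{85}} = \frac{i \sqrt{85}}{23545}$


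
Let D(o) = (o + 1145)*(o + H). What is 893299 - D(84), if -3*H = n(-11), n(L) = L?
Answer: 2356670/3 ≈ 7.8556e+5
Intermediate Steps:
H = 11/3 (H = -⅓*(-11) = 11/3 ≈ 3.6667)
D(o) = (1145 + o)*(11/3 + o) (D(o) = (o + 1145)*(o + 11/3) = (1145 + o)*(11/3 + o))
893299 - D(84) = 893299 - (12595/3 + 84² + (3446/3)*84) = 893299 - (12595/3 + 7056 + 96488) = 893299 - 1*323227/3 = 893299 - 323227/3 = 2356670/3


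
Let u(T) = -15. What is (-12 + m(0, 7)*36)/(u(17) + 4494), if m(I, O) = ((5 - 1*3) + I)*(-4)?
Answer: -100/1493 ≈ -0.066979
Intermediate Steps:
m(I, O) = -8 - 4*I (m(I, O) = ((5 - 3) + I)*(-4) = (2 + I)*(-4) = -8 - 4*I)
(-12 + m(0, 7)*36)/(u(17) + 4494) = (-12 + (-8 - 4*0)*36)/(-15 + 4494) = (-12 + (-8 + 0)*36)/4479 = (-12 - 8*36)*(1/4479) = (-12 - 288)*(1/4479) = -300*1/4479 = -100/1493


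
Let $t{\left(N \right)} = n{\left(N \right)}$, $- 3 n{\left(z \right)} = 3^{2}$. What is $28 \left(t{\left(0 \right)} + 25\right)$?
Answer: $616$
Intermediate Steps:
$n{\left(z \right)} = -3$ ($n{\left(z \right)} = - \frac{3^{2}}{3} = \left(- \frac{1}{3}\right) 9 = -3$)
$t{\left(N \right)} = -3$
$28 \left(t{\left(0 \right)} + 25\right) = 28 \left(-3 + 25\right) = 28 \cdot 22 = 616$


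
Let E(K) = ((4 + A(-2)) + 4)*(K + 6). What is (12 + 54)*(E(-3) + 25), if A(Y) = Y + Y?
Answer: 2442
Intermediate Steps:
A(Y) = 2*Y
E(K) = 24 + 4*K (E(K) = ((4 + 2*(-2)) + 4)*(K + 6) = ((4 - 4) + 4)*(6 + K) = (0 + 4)*(6 + K) = 4*(6 + K) = 24 + 4*K)
(12 + 54)*(E(-3) + 25) = (12 + 54)*((24 + 4*(-3)) + 25) = 66*((24 - 12) + 25) = 66*(12 + 25) = 66*37 = 2442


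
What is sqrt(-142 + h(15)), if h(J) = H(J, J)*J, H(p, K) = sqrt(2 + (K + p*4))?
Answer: sqrt(-142 + 15*sqrt(77)) ≈ 3.2211*I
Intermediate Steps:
H(p, K) = sqrt(2 + K + 4*p) (H(p, K) = sqrt(2 + (K + 4*p)) = sqrt(2 + K + 4*p))
h(J) = J*sqrt(2 + 5*J) (h(J) = sqrt(2 + J + 4*J)*J = sqrt(2 + 5*J)*J = J*sqrt(2 + 5*J))
sqrt(-142 + h(15)) = sqrt(-142 + 15*sqrt(2 + 5*15)) = sqrt(-142 + 15*sqrt(2 + 75)) = sqrt(-142 + 15*sqrt(77))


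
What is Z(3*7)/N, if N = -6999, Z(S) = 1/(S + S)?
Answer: -1/293958 ≈ -3.4018e-6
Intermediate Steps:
Z(S) = 1/(2*S)
Z(3*7)/N = (1/(2*((3*7))))/(-6999) = ((½)/21)*(-1/6999) = ((½)*(1/21))*(-1/6999) = (1/42)*(-1/6999) = -1/293958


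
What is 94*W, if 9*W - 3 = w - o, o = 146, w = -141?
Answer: -26696/9 ≈ -2966.2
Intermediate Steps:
W = -284/9 (W = ⅓ + (-141 - 1*146)/9 = ⅓ + (-141 - 146)/9 = ⅓ + (⅑)*(-287) = ⅓ - 287/9 = -284/9 ≈ -31.556)
94*W = 94*(-284/9) = -26696/9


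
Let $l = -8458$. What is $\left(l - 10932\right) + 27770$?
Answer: $8380$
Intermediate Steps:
$\left(l - 10932\right) + 27770 = \left(-8458 - 10932\right) + 27770 = -19390 + 27770 = 8380$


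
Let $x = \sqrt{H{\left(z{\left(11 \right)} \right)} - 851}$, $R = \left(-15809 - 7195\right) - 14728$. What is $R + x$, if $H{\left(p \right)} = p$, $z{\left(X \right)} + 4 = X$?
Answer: $-37732 + 2 i \sqrt{211} \approx -37732.0 + 29.052 i$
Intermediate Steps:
$R = -37732$ ($R = -23004 - 14728 = -37732$)
$z{\left(X \right)} = -4 + X$
$x = 2 i \sqrt{211}$ ($x = \sqrt{\left(-4 + 11\right) - 851} = \sqrt{7 - 851} = \sqrt{-844} = 2 i \sqrt{211} \approx 29.052 i$)
$R + x = -37732 + 2 i \sqrt{211}$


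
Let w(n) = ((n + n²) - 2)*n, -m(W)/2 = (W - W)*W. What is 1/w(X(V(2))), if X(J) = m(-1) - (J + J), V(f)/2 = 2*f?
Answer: -1/3808 ≈ -0.00026261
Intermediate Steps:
V(f) = 4*f (V(f) = 2*(2*f) = 4*f)
m(W) = 0 (m(W) = -2*(W - W)*W = -0*W = -2*0 = 0)
X(J) = -2*J (X(J) = 0 - (J + J) = 0 - 2*J = -2*J)
w(n) = n*(-2 + n + n²) (w(n) = (-2 + n + n²)*n = n*(-2 + n + n²))
1/w(X(V(2))) = 1/((-8*2)*(-2 - 8*2 + (-8*2)²)) = 1/((-2*8)*(-2 - 2*8 + (-2*8)²)) = 1/(-16*(-2 - 16 + (-16)²)) = 1/(-16*(-2 - 16 + 256)) = 1/(-16*238) = 1/(-3808) = -1/3808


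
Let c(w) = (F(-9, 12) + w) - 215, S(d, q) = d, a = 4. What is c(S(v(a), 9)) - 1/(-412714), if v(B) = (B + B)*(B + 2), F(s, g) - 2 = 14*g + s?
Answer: -2476283/412714 ≈ -6.0000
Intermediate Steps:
F(s, g) = 2 + s + 14*g (F(s, g) = 2 + (14*g + s) = 2 + (s + 14*g) = 2 + s + 14*g)
v(B) = 2*B*(2 + B) (v(B) = (2*B)*(2 + B) = 2*B*(2 + B))
c(w) = -54 + w (c(w) = ((2 - 9 + 14*12) + w) - 215 = ((2 - 9 + 168) + w) - 215 = (161 + w) - 215 = -54 + w)
c(S(v(a), 9)) - 1/(-412714) = (-54 + 2*4*(2 + 4)) - 1/(-412714) = (-54 + 2*4*6) - 1*(-1/412714) = (-54 + 48) + 1/412714 = -6 + 1/412714 = -2476283/412714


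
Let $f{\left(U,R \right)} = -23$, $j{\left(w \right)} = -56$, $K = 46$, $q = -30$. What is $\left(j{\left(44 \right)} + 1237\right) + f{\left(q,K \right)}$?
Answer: $1158$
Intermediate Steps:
$\left(j{\left(44 \right)} + 1237\right) + f{\left(q,K \right)} = \left(-56 + 1237\right) - 23 = 1181 - 23 = 1158$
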